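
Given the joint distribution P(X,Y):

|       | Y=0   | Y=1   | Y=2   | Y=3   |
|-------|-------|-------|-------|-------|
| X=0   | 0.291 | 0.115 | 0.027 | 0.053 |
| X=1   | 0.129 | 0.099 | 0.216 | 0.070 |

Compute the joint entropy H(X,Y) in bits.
2.6999 bits

H(X,Y) = -Σ_{x,y} P(x,y) log₂ P(x,y). Per-cell terms -P(x,y)·log₂P(x,y):
  X=0: 0.5182, 0.3588, 0.1407, 0.2246
  X=1: 0.3811, 0.3303, 0.4776, 0.2686
Sum of the 8 terms: H(X,Y) = 2.6999 bits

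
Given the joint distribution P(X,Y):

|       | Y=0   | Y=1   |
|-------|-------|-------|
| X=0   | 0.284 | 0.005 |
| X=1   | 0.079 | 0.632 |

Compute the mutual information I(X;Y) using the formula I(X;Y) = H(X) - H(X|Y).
0.5509 bits

I(X;Y) = H(X) - H(X|Y)

Marginal of X (row sums):
  P(X=0) = 0.284 + 0.005 = 0.289
  P(X=1) = 0.079 + 0.632 = 0.711
H(X) = -[0.289·log₂(0.289) + 0.711·log₂(0.711)]
  = 0.51756 + 0.34987 = 0.86743 bits

Marginal of Y (column sums):
  P(Y=0) = 0.284 + 0.079 = 0.363
  P(Y=1) = 0.005 + 0.632 = 0.637
H(X|Y) = Σ_y P(y)·H(X|Y=y):
  Y=0: P(Y=0) = 0.363, P(X|Y=0) = (284/363, 79/363) → H(X|Y=0) = 0.75582
  Y=1: P(Y=1) = 0.637, P(X|Y=1) = (5/637, 632/637) → H(X|Y=1) = 0.06617
H(X|Y) = 0.363·0.75582 + 0.637·0.06617 = 0.31651 bits

I(X;Y) = H(X) - H(X|Y) = 0.86743 - 0.31651 = 0.5509 bits

Cross-check via I(X;Y) = H(X) + H(Y) - H(X,Y): computing H(Y) from the column sums and H(X,Y) from the 4 cells in the same way gives H(Y) = 0.94515 bits and H(X,Y) = 1.26166 bits, so
I(X;Y) = 0.86743 + 0.94515 - 1.26166 = 0.5509 bits ✓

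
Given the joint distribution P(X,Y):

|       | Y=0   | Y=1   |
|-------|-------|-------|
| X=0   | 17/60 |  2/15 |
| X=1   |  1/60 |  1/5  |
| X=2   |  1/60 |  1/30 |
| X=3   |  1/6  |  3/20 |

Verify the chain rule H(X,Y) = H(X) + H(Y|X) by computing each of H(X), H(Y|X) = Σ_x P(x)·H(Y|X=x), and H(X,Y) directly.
H(X) = 1.7458 bits, H(Y|X) = 0.8235 bits, H(X,Y) = 2.5693 bits

Marginal of X (row sums):
  P(X=0) = 17/60 + 2/15 = 5/12
  P(X=1) = 1/60 + 1/5 = 13/60
  P(X=2) = 1/60 + 1/30 = 1/20
  P(X=3) = 1/6 + 3/20 = 19/60
H(X) = -[(5/12)·log₂(5/12) + (13/60)·log₂(13/60) + (1/20)·log₂(1/20) + (19/60)·log₂(19/60)]
  = 0.52626 + 0.47806 + 0.21610 + 0.52534 = 1.7458 bits

H(Y|X) = Σ_x P(x)·H(Y|X=x):
  X=0: P(X=0) = 5/12, P(Y|X=0) = (17/25, 8/25) → H(Y|X=0) = 0.90438
  X=1: P(X=1) = 13/60, P(Y|X=1) = (1/13, 12/13) → H(Y|X=1) = 0.39124
  X=2: P(X=2) = 1/20, P(Y|X=2) = (1/3, 2/3) → H(Y|X=2) = 0.91830
  X=3: P(X=3) = 19/60, P(Y|X=3) = (10/19, 9/19) → H(Y|X=3) = 0.99800
H(Y|X) = (5/12)·0.90438 + (13/60)·0.39124 + (1/20)·0.91830 + (19/60)·0.99800 = 0.8235 bits

H(X,Y) = -Σ_{x,y} P(x,y) log₂ P(x,y). Per-cell terms -P(x,y)·log₂P(x,y):
  X=0: 0.51550, 0.38759
  X=1: 0.09845, 0.46439
  X=2: 0.09845, 0.16356
  X=3: 0.43083, 0.41054
Sum of the 8 terms: H(X,Y) = 2.5693 bits

Chain rule check:
  H(X) + H(Y|X) = 1.7458 + 0.8235 = 2.5693 bits
  H(X,Y) = 2.5693 bits
✓ Chain rule verified.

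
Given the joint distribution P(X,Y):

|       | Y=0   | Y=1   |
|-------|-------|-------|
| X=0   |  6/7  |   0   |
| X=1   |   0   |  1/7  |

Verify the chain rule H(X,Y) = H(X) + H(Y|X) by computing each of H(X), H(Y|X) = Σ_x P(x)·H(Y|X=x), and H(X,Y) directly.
H(X) = 0.5917 bits, H(Y|X) = 0.0000 bits, H(X,Y) = 0.5917 bits

Marginal of X (row sums):
  P(X=0) = 6/7 + 0 = 6/7
  P(X=1) = 0 + 1/7 = 1/7
H(X) = -[(6/7)·log₂(6/7) + (1/7)·log₂(1/7)]
  = 0.1906 + 0.4011 = 0.5917 bits

H(Y|X) = Σ_x P(x)·H(Y|X=x):
  X=0: P(X=0) = 6/7, P(Y|X=0) = (1, 0) → H(Y|X=0) = 0.0000
  X=1: P(X=1) = 1/7, P(Y|X=1) = (0, 1) → H(Y|X=1) = 0.0000
H(Y|X) = (6/7)·0.0000 + (1/7)·0.0000 = 0.0000 bits

H(X,Y) = -Σ_{x,y} P(x,y) log₂ P(x,y). Per-cell terms -P(x,y)·log₂P(x,y):
  X=0: 0.1906, 0.0000
  X=1: 0.0000, 0.4011
  (cells with P = 0 contribute 0)
Sum of the 4 terms: H(X,Y) = 0.5917 bits

Chain rule check:
  H(X) + H(Y|X) = 0.5917 + 0.0000 = 0.5917 bits
  H(X,Y) = 0.5917 bits
✓ Chain rule verified.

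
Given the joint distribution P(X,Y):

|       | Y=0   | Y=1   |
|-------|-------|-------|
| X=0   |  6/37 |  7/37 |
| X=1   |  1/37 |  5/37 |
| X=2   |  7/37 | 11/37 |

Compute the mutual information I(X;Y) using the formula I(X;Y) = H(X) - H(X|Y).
0.0326 bits

I(X;Y) = H(X) - H(X|Y)

Marginal of X (row sums):
  P(X=0) = 6/37 + 7/37 = 13/37
  P(X=1) = 1/37 + 5/37 = 6/37
  P(X=2) = 7/37 + 11/37 = 18/37
H(X) = -[(13/37)·log₂(13/37) + (6/37)·log₂(6/37) + (18/37)·log₂(18/37)]
  = 0.5302 + 0.4256 + 0.5057 = 1.4615 bits

Marginal of Y (column sums):
  P(Y=0) = 6/37 + 1/37 + 7/37 = 14/37
  P(Y=1) = 7/37 + 5/37 + 11/37 = 23/37
H(X|Y) = Σ_y P(y)·H(X|Y=y):
  Y=0: P(Y=0) = 14/37, P(X|Y=0) = (3/7, 1/14, 1/2) → H(X|Y=0) = 1.2958
  Y=1: P(Y=1) = 23/37, P(X|Y=1) = (7/23, 5/23, 11/23) → H(X|Y=1) = 1.5099
H(X|Y) = (14/37)·1.2958 + (23/37)·1.5099 = 1.4289 bits

I(X;Y) = H(X) - H(X|Y) = 1.4615 - 1.4289 = 0.0326 bits

Cross-check via I(X;Y) = H(X) + H(Y) - H(X,Y): computing H(Y) from the column sums and H(X,Y) from the 6 cells in the same way gives H(Y) = 0.9569 bits and H(X,Y) = 2.3858 bits, so
I(X;Y) = 1.4615 + 0.9569 - 2.3858 = 0.0326 bits ✓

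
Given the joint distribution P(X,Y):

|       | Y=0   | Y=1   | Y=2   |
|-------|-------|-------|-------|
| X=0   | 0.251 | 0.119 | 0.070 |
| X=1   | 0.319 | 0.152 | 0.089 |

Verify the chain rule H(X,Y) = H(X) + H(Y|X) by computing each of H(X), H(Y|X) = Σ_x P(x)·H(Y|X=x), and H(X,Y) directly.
H(X) = 0.9896 bits, H(Y|X) = 1.3945 bits, H(X,Y) = 2.3841 bits

Marginal of X (row sums):
  P(X=0) = 0.251 + 0.119 + 0.070 = 0.440
  P(X=1) = 0.319 + 0.152 + 0.089 = 0.560
H(X) = -[0.440·log₂(0.440) + 0.560·log₂(0.560)]
  = 0.52115 + 0.46844 = 0.9896 bits

H(Y|X) = Σ_x P(x)·H(Y|X=x):
  X=0: P(X=0) = 0.440, P(Y|X=0) = (251/440, 119/440, 7/44) → H(Y|X=0) = 1.39411
  X=1: P(X=1) = 0.560, P(Y|X=1) = (319/560, 19/70, 89/560) → H(Y|X=1) = 1.39485
H(Y|X) = 0.440·1.39411 + 0.560·1.39485 = 1.3945 bits

H(X,Y) = -Σ_{x,y} P(x,y) log₂ P(x,y). Per-cell terms -P(x,y)·log₂P(x,y):
  X=0: 0.50055, 0.36545, 0.26856
  X=1: 0.52583, 0.41311, 0.31061
Sum of the 6 terms: H(X,Y) = 2.3841 bits

Chain rule check:
  H(X) + H(Y|X) = 0.9896 + 1.3945 = 2.3841 bits
  H(X,Y) = 2.3841 bits
✓ Chain rule verified.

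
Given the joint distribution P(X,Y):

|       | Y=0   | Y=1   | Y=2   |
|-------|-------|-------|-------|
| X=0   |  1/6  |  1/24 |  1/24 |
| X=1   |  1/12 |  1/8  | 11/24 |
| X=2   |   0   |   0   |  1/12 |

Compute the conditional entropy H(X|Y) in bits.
0.9168 bits

H(X|Y) = H(X,Y) - H(Y)

H(X,Y) = -Σ_{x,y} P(x,y) log₂ P(x,y). Per-cell terms -P(x,y)·log₂P(x,y):
  X=0: 0.430827, 0.191040, 0.191040
  X=1: 0.298747, 0.375000, 0.515868
  X=2: 0.000000, 0.000000, 0.298747
  (cells with P = 0 contribute 0)
Sum of the 9 terms: H(X,Y) = 2.30127 bits

Marginal of Y (column sums):
  P(Y=0) = 1/6 + 1/12 + 0 = 1/4
  P(Y=1) = 1/24 + 1/8 + 0 = 1/6
  P(Y=2) = 1/24 + 11/24 + 1/12 = 7/12
H(Y) = -[(1/4)·log₂(1/4) + (1/6)·log₂(1/6) + (7/12)·log₂(7/12)]
  = 0.500000 + 0.430827 + 0.453604 = 1.38443 bits

H(X|Y) = H(X,Y) - H(Y) = 2.30127 - 1.38443 = 0.9168 bits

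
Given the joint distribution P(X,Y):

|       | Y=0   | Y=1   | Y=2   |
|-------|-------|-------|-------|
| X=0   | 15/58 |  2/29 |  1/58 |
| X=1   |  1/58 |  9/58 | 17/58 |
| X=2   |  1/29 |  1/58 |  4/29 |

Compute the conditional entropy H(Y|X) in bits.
1.0734 bits

H(Y|X) = H(X,Y) - H(X)

H(X,Y) = -Σ_{x,y} P(x,y) log₂ P(x,y). Per-cell terms -P(x,y)·log₂P(x,y):
  X=0: 0.504592, 0.266068, 0.101000
  X=1: 0.101000, 0.417112, 0.518945
  X=2: 0.167517, 0.101000, 0.394204
Sum of the 9 terms: H(X,Y) = 2.57144 bits

Marginal of X (row sums):
  P(X=0) = 15/58 + 2/29 + 1/58 = 10/29
  P(X=1) = 1/58 + 9/58 + 17/58 = 27/58
  P(X=2) = 1/29 + 1/58 + 4/29 = 11/58
H(X) = -[(10/29)·log₂(10/29) + (27/58)·log₂(27/58) + (11/58)·log₂(11/58)]
  = 0.529673 + 0.513509 + 0.454897 = 1.49808 bits

H(Y|X) = H(X,Y) - H(X) = 2.57144 - 1.49808 = 1.0734 bits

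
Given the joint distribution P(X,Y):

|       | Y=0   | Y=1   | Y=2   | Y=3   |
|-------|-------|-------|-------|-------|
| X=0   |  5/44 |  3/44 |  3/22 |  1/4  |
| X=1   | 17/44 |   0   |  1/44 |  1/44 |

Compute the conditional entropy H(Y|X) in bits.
1.3044 bits

H(Y|X) = H(X,Y) - H(X)

H(X,Y) = -Σ_{x,y} P(x,y) log₂ P(x,y). Per-cell terms -P(x,y)·log₂P(x,y):
  X=0: 0.356534, 0.264168, 0.391973, 0.500000
  X=1: 0.530079, 0.000000, 0.124078, 0.124078
  (cells with P = 0 contribute 0)
Sum of the 8 terms: H(X,Y) = 2.29091 bits

Marginal of X (row sums):
  P(X=0) = 5/44 + 3/44 + 3/22 + 1/4 = 25/44
  P(X=1) = 17/44 + 0 + 1/44 + 1/44 = 19/44
H(X) = -[(25/44)·log₂(25/44) + (19/44)·log₂(19/44)]
  = 0.463395 + 0.523149 = 0.98654 bits

H(Y|X) = H(X,Y) - H(X) = 2.29091 - 0.98654 = 1.3044 bits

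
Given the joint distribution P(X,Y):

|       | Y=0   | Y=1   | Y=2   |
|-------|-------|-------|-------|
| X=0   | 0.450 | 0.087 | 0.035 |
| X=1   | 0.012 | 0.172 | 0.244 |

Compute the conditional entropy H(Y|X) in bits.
1.0191 bits

H(Y|X) = H(X,Y) - H(X)

H(X,Y) = -Σ_{x,y} P(x,y) log₂ P(x,y). Per-cell terms -P(x,y)·log₂P(x,y):
  X=0: 0.51840, 0.30649, 0.16928
  X=1: 0.07657, 0.43680, 0.49655
Sum of the 6 terms: H(X,Y) = 2.0041 bits

Marginal of X (row sums):
  P(X=0) = 0.450 + 0.087 + 0.035 = 0.572
  P(X=1) = 0.012 + 0.172 + 0.244 = 0.428
H(X) = -[0.572·log₂(0.572) + 0.428·log₂(0.428)]
  = 0.46098 + 0.52401 = 0.9850 bits

H(Y|X) = H(X,Y) - H(X) = 2.0041 - 0.9850 = 1.0191 bits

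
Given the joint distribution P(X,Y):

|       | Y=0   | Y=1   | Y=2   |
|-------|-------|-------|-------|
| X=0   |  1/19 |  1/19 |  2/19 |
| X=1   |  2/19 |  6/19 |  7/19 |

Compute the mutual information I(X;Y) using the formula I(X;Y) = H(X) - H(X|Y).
0.0175 bits

I(X;Y) = H(X) - H(X|Y)

Marginal of X (row sums):
  P(X=0) = 1/19 + 1/19 + 2/19 = 4/19
  P(X=1) = 2/19 + 6/19 + 7/19 = 15/19
H(X) = -[(4/19)·log₂(4/19) + (15/19)·log₂(15/19)]
  = 0.47325 + 0.26924 = 0.7425 bits

Marginal of Y (column sums):
  P(Y=0) = 1/19 + 2/19 = 3/19
  P(Y=1) = 1/19 + 6/19 = 7/19
  P(Y=2) = 2/19 + 7/19 = 9/19
H(X|Y) = Σ_y P(y)·H(X|Y=y):
  Y=0: P(Y=0) = 3/19, P(X|Y=0) = (1/3, 2/3) → H(X|Y=0) = 0.91830
  Y=1: P(Y=1) = 7/19, P(X|Y=1) = (1/7, 6/7) → H(X|Y=1) = 0.59167
  Y=2: P(Y=2) = 9/19, P(X|Y=2) = (2/9, 7/9) → H(X|Y=2) = 0.76420
H(X|Y) = (3/19)·0.91830 + (7/19)·0.59167 + (9/19)·0.76420 = 0.7250 bits

I(X;Y) = H(X) - H(X|Y) = 0.7425 - 0.7250 = 0.0175 bits

Cross-check via I(X;Y) = H(X) + H(Y) - H(X,Y): computing H(Y) from the column sums and H(X,Y) from the 6 cells in the same way gives H(Y) = 1.4618 bits and H(X,Y) = 2.1868 bits, so
I(X;Y) = 0.7425 + 1.4618 - 2.1868 = 0.0175 bits ✓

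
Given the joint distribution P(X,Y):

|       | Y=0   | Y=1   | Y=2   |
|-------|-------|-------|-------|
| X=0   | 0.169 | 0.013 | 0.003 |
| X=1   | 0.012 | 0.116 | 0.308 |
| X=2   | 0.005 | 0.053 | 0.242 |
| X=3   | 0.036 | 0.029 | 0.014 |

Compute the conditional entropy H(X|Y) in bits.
1.2458 bits

H(X|Y) = H(X,Y) - H(Y)

H(X,Y) = -Σ_{x,y} P(x,y) log₂ P(x,y). Per-cell terms -P(x,y)·log₂P(x,y):
  X=0: 0.43347, 0.08145, 0.02514
  X=1: 0.07657, 0.36051, 0.52329
  X=2: 0.03822, 0.22461, 0.49535
  X=3: 0.17265, 0.14813, 0.08622
Sum of the 12 terms: H(X,Y) = 2.6656 bits

Marginal of Y (column sums):
  P(Y=0) = 0.169 + 0.012 + 0.005 + 0.036 = 0.222
  P(Y=1) = 0.013 + 0.116 + 0.053 + 0.029 = 0.211
  P(Y=2) = 0.003 + 0.308 + 0.242 + 0.014 = 0.567
H(Y) = -[0.222·log₂(0.222) + 0.211·log₂(0.211) + 0.567·log₂(0.567)]
  = 0.48204 + 0.47363 + 0.46413 = 1.4198 bits

H(X|Y) = H(X,Y) - H(Y) = 2.6656 - 1.4198 = 1.2458 bits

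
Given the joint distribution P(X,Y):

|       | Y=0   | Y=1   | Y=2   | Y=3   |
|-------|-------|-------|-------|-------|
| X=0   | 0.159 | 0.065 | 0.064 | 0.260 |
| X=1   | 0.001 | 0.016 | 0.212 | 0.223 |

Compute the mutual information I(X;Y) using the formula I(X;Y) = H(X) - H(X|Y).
0.2299 bits

I(X;Y) = H(X) - H(X|Y)

Marginal of X (row sums):
  P(X=0) = 0.159 + 0.065 + 0.064 + 0.260 = 0.548
  P(X=1) = 0.001 + 0.016 + 0.212 + 0.223 = 0.452
H(X) = -[0.548·log₂(0.548) + 0.452·log₂(0.452)]
  = 0.47553 + 0.51781 = 0.9933 bits

Marginal of Y (column sums):
  P(Y=0) = 0.159 + 0.001 = 0.160
  P(Y=1) = 0.065 + 0.016 = 0.081
  P(Y=2) = 0.064 + 0.212 = 0.276
  P(Y=3) = 0.260 + 0.223 = 0.483
H(X|Y) = Σ_y P(y)·H(X|Y=y):
  Y=0: P(Y=0) = 0.160, P(X|Y=0) = (159/160, 1/160) → H(X|Y=0) = 0.05475
  Y=1: P(Y=1) = 0.081, P(X|Y=1) = (65/81, 16/81) → H(X|Y=1) = 0.71696
  Y=2: P(Y=2) = 0.276, P(X|Y=2) = (16/69, 53/69) → H(X|Y=2) = 0.78128
  Y=3: P(Y=3) = 0.483, P(X|Y=3) = (260/483, 223/483) → H(X|Y=3) = 0.99576
H(X|Y) = 0.160·0.05475 + 0.081·0.71696 + 0.276·0.78128 + 0.483·0.99576 = 0.7634 bits

I(X;Y) = H(X) - H(X|Y) = 0.9933 - 0.7634 = 0.2299 bits

Cross-check via I(X;Y) = H(X) + H(Y) - H(X,Y): computing H(Y) from the column sums and H(X,Y) from the 8 cells in the same way gives H(Y) = 1.7364 bits and H(X,Y) = 2.4998 bits, so
I(X;Y) = 0.9933 + 1.7364 - 2.4998 = 0.2299 bits ✓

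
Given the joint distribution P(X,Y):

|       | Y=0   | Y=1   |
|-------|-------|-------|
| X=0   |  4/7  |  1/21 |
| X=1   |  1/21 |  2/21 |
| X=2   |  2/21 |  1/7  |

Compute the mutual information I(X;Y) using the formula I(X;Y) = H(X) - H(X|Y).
0.2586 bits

I(X;Y) = H(X) - H(X|Y)

Marginal of X (row sums):
  P(X=0) = 4/7 + 1/21 = 13/21
  P(X=1) = 1/21 + 2/21 = 1/7
  P(X=2) = 2/21 + 1/7 = 5/21
H(X) = -[(13/21)·log₂(13/21) + (1/7)·log₂(1/7) + (5/21)·log₂(5/21)]
  = 0.42831 + 0.40105 + 0.49295 = 1.32231 bits

Marginal of Y (column sums):
  P(Y=0) = 4/7 + 1/21 + 2/21 = 5/7
  P(Y=1) = 1/21 + 2/21 + 1/7 = 2/7
H(X|Y) = Σ_y P(y)·H(X|Y=y):
  Y=0: P(Y=0) = 5/7, P(X|Y=0) = (4/5, 1/15, 2/15) → H(X|Y=0) = 0.90559
  Y=1: P(Y=1) = 2/7, P(X|Y=1) = (1/6, 1/3, 1/2) → H(X|Y=1) = 1.45915
H(X|Y) = (5/7)·0.90559 + (2/7)·1.45915 = 1.06375 bits

I(X;Y) = H(X) - H(X|Y) = 1.32231 - 1.06375 = 0.2586 bits

Cross-check via I(X;Y) = H(X) + H(Y) - H(X,Y): computing H(Y) from the column sums and H(X,Y) from the 6 cells in the same way gives H(Y) = 0.86312 bits and H(X,Y) = 1.92687 bits, so
I(X;Y) = 1.32231 + 0.86312 - 1.92687 = 0.2586 bits ✓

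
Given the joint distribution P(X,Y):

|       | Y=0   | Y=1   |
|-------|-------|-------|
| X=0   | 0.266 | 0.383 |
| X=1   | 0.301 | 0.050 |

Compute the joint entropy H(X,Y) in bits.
1.7760 bits

H(X,Y) = -Σ_{x,y} P(x,y) log₂ P(x,y). Per-cell terms -P(x,y)·log₂P(x,y):
  X=0: 0.5082, 0.5303
  X=1: 0.5214, 0.2161
Sum of the 4 terms: H(X,Y) = 1.7760 bits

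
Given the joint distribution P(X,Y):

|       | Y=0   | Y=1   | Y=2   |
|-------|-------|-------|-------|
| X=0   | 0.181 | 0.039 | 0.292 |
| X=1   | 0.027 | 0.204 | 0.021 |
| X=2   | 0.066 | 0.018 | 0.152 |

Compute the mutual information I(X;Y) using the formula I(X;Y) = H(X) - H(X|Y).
0.3692 bits

I(X;Y) = H(X) - H(X|Y)

Marginal of X (row sums):
  P(X=0) = 0.181 + 0.039 + 0.292 = 0.512
  P(X=1) = 0.027 + 0.204 + 0.021 = 0.252
  P(X=2) = 0.066 + 0.018 + 0.152 = 0.236
H(X) = -[0.512·log₂(0.512) + 0.252·log₂(0.252) + 0.236·log₂(0.236)]
  = 0.494482 + 0.501103 + 0.491621 = 1.48721 bits

Marginal of Y (column sums):
  P(Y=0) = 0.181 + 0.027 + 0.066 = 0.274
  P(Y=1) = 0.039 + 0.204 + 0.018 = 0.261
  P(Y=2) = 0.292 + 0.021 + 0.152 = 0.465
H(X|Y) = Σ_y P(y)·H(X|Y=y):
  Y=0: P(Y=0) = 0.274, P(X|Y=0) = (181/274, 27/274, 33/137) → H(X|Y=0) = 1.219258
  Y=1: P(Y=1) = 0.261, P(X|Y=1) = (13/87, 68/87, 2/29) → H(X|Y=1) = 0.953714
  Y=2: P(Y=2) = 0.465, P(X|Y=2) = (292/465, 7/155, 152/465) → H(X|Y=2) = 1.150652
H(X|Y) = 0.274·1.219258 + 0.261·0.953714 + 0.465·1.150652 = 1.11805 bits

I(X;Y) = H(X) - H(X|Y) = 1.48721 - 1.11805 = 0.3692 bits

Cross-check via I(X;Y) = H(X) + H(Y) - H(X,Y): computing H(Y) from the column sums and H(X,Y) from the 9 cells in the same way gives H(Y) = 1.53123 bits and H(X,Y) = 2.64928 bits, so
I(X;Y) = 1.48721 + 1.53123 - 2.64928 = 0.3692 bits ✓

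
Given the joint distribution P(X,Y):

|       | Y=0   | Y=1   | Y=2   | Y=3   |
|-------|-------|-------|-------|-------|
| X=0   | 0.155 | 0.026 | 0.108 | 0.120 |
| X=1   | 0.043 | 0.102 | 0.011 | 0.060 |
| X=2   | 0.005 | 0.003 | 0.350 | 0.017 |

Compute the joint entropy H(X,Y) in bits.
2.8073 bits

H(X,Y) = -Σ_{x,y} P(x,y) log₂ P(x,y). Per-cell terms -P(x,y)·log₂P(x,y):
  X=0: 0.41690, 0.13690, 0.34678, 0.36707
  X=1: 0.19520, 0.33592, 0.07157, 0.24353
  X=2: 0.03822, 0.02514, 0.53010, 0.09993
Sum of the 12 terms: H(X,Y) = 2.8073 bits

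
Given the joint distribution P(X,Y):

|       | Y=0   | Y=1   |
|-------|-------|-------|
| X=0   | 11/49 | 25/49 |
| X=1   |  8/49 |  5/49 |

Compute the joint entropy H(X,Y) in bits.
1.7421 bits

H(X,Y) = -Σ_{x,y} P(x,y) log₂ P(x,y). Per-cell terms -P(x,y)·log₂P(x,y):
  X=0: 0.48384, 0.49533
  X=1: 0.42689, 0.33600
Sum of the 4 terms: H(X,Y) = 1.7421 bits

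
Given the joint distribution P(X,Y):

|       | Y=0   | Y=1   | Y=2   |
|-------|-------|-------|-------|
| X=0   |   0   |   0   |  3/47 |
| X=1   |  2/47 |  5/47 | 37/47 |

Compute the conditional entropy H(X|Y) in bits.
0.3271 bits

H(X|Y) = H(X,Y) - H(Y)

H(X,Y) = -Σ_{x,y} P(x,y) log₂ P(x,y). Per-cell terms -P(x,y)·log₂P(x,y):
  X=0: 0.0000, 0.0000, 0.2534
  X=1: 0.1938, 0.3439, 0.2717
  (cells with P = 0 contribute 0)
Sum of the 6 terms: H(X,Y) = 1.0628 bits

Marginal of Y (column sums):
  P(Y=0) = 0 + 2/47 = 2/47
  P(Y=1) = 0 + 5/47 = 5/47
  P(Y=2) = 3/47 + 37/47 = 40/47
H(Y) = -[(2/47)·log₂(2/47) + (5/47)·log₂(5/47) + (40/47)·log₂(40/47)]
  = 0.1938 + 0.3439 + 0.1980 = 0.7357 bits

H(X|Y) = H(X,Y) - H(Y) = 1.0628 - 0.7357 = 0.3271 bits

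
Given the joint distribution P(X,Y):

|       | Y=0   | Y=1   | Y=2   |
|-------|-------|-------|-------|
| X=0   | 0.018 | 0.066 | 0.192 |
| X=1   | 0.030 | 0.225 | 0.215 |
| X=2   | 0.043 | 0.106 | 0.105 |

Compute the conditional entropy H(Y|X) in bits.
1.2861 bits

H(Y|X) = H(X,Y) - H(X)

H(X,Y) = -Σ_{x,y} P(x,y) log₂ P(x,y). Per-cell terms -P(x,y)·log₂P(x,y):
  X=0: 0.10433, 0.25881, 0.45712
  X=1: 0.15177, 0.48420, 0.47678
  X=2: 0.19520, 0.34321, 0.34141
Sum of the 9 terms: H(X,Y) = 2.8128 bits

Marginal of X (row sums):
  P(X=0) = 0.018 + 0.066 + 0.192 = 0.276
  P(X=1) = 0.030 + 0.225 + 0.215 = 0.470
  P(X=2) = 0.043 + 0.106 + 0.105 = 0.254
H(X) = -[0.276·log₂(0.276) + 0.470·log₂(0.470) + 0.254·log₂(0.254)]
  = 0.51260 + 0.51196 + 0.50218 = 1.5267 bits

H(Y|X) = H(X,Y) - H(X) = 2.8128 - 1.5267 = 1.2861 bits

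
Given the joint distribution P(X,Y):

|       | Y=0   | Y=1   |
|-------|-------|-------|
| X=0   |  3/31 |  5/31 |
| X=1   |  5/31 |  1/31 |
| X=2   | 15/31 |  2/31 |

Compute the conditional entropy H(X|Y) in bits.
1.2730 bits

H(X|Y) = H(X,Y) - H(Y)

H(X,Y) = -Σ_{x,y} P(x,y) log₂ P(x,y). Per-cell terms -P(x,y)·log₂P(x,y):
  X=0: 0.3260549, 0.4245594
  X=1: 0.4245594, 0.1598128
  X=2: 0.5067608, 0.2551094
Sum of the 6 terms: H(X,Y) = 2.096857 bits

Marginal of Y (column sums):
  P(Y=0) = 3/31 + 5/31 + 15/31 = 23/31
  P(Y=1) = 5/31 + 1/31 + 2/31 = 8/31
H(Y) = -[(23/31)·log₂(23/31) + (8/31)·log₂(8/31)]
  = 0.3195029 + 0.5043087 = 0.823812 bits

H(X|Y) = H(X,Y) - H(Y) = 2.096857 - 0.823812 = 1.2730 bits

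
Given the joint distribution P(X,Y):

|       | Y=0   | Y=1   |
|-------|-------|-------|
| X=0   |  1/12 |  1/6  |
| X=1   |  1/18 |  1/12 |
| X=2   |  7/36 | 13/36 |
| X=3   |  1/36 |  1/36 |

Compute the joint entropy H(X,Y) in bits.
2.5372 bits

H(X,Y) = -Σ_{x,y} P(x,y) log₂ P(x,y). Per-cell terms -P(x,y)·log₂P(x,y):
  X=0: 0.298747, 0.430827
  X=1: 0.231663, 0.298747
  X=2: 0.459389, 0.530647
  X=3: 0.143609, 0.143609
Sum of the 8 terms: H(X,Y) = 2.5372 bits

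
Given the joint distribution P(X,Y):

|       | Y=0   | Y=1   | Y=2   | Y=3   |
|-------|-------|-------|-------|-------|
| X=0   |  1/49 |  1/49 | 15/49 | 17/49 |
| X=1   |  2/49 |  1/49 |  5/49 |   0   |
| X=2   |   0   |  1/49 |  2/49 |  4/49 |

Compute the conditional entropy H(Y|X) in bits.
1.3250 bits

H(Y|X) = H(X,Y) - H(X)

H(X,Y) = -Σ_{x,y} P(x,y) log₂ P(x,y). Per-cell terms -P(x,y)·log₂P(x,y):
  X=0: 0.11459, 0.11459, 0.52280, 0.52986
  X=1: 0.18836, 0.11459, 0.33600, 0.00000
  X=2: 0.00000, 0.11459, 0.18836, 0.29508
  (cells with P = 0 contribute 0)
Sum of the 12 terms: H(X,Y) = 2.5188 bits

Marginal of X (row sums):
  P(X=0) = 1/49 + 1/49 + 15/49 + 17/49 = 34/49
  P(X=1) = 2/49 + 1/49 + 5/49 + 0 = 8/49
  P(X=2) = 0 + 1/49 + 2/49 + 4/49 = 1/7
H(X) = -[(34/49)·log₂(34/49) + (8/49)·log₂(8/49) + (1/7)·log₂(1/7)]
  = 0.36584 + 0.42689 + 0.40105 = 1.1938 bits

H(Y|X) = H(X,Y) - H(X) = 2.5188 - 1.1938 = 1.3250 bits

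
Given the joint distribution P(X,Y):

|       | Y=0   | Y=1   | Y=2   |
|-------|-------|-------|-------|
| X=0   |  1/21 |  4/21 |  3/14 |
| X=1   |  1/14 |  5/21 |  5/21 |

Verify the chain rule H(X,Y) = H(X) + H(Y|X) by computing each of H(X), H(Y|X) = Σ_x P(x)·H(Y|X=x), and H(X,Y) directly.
H(X) = 0.9934 bits, H(Y|X) = 1.4055 bits, H(X,Y) = 2.3989 bits

Marginal of X (row sums):
  P(X=0) = 1/21 + 4/21 + 3/14 = 19/42
  P(X=1) = 1/14 + 5/21 + 5/21 = 23/42
H(X) = -[(19/42)·log₂(19/42) + (23/42)·log₂(23/42)]
  = 0.5177 + 0.4757 = 0.9934 bits

H(Y|X) = Σ_x P(x)·H(Y|X=x):
  X=0: P(X=0) = 19/42, P(Y|X=0) = (2/19, 8/19, 9/19) → H(Y|X=0) = 1.3780
  X=1: P(X=1) = 23/42, P(Y|X=1) = (3/23, 10/23, 10/23) → H(Y|X=1) = 1.4282
H(Y|X) = (19/42)·1.3780 + (23/42)·1.4282 = 1.4055 bits

H(X,Y) = -Σ_{x,y} P(x,y) log₂ P(x,y). Per-cell terms -P(x,y)·log₂P(x,y):
  X=0: 0.2092, 0.4557, 0.4762
  X=1: 0.2720, 0.4929, 0.4929
Sum of the 6 terms: H(X,Y) = 2.3989 bits

Chain rule check:
  H(X) + H(Y|X) = 0.9934 + 1.4055 = 2.3989 bits
  H(X,Y) = 2.3989 bits
✓ Chain rule verified.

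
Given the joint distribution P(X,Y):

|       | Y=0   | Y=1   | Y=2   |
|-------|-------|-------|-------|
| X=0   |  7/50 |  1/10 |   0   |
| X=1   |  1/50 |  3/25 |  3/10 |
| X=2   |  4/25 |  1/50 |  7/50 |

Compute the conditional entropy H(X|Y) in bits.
1.1220 bits

H(X|Y) = H(X,Y) - H(Y)

H(X,Y) = -Σ_{x,y} P(x,y) log₂ P(x,y). Per-cell terms -P(x,y)·log₂P(x,y):
  X=0: 0.397110, 0.332193, 0.000000
  X=1: 0.112877, 0.367067, 0.521090
  X=2: 0.423017, 0.112877, 0.397110
  (cells with P = 0 contribute 0)
Sum of the 9 terms: H(X,Y) = 2.663341 bits

Marginal of Y (column sums):
  P(Y=0) = 7/50 + 1/50 + 4/25 = 8/25
  P(Y=1) = 1/10 + 3/25 + 1/50 = 6/25
  P(Y=2) = 0 + 3/10 + 7/50 = 11/25
H(Y) = -[(8/25)·log₂(8/25) + (6/25)·log₂(6/25) + (11/25)·log₂(11/25)]
  = 0.526034 + 0.494134 + 0.521147 = 1.541315 bits

H(X|Y) = H(X,Y) - H(Y) = 2.663341 - 1.541315 = 1.1220 bits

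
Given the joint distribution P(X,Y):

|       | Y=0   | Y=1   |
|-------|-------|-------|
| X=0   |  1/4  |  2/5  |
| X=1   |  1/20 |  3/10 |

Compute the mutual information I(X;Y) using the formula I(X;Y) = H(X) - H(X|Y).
0.0494 bits

I(X;Y) = H(X) - H(X|Y)

Marginal of X (row sums):
  P(X=0) = 1/4 + 2/5 = 13/20
  P(X=1) = 1/20 + 3/10 = 7/20
H(X) = -[(13/20)·log₂(13/20) + (7/20)·log₂(7/20)]
  = 0.40397 + 0.53010 = 0.9341 bits

Marginal of Y (column sums):
  P(Y=0) = 1/4 + 1/20 = 3/10
  P(Y=1) = 2/5 + 3/10 = 7/10
H(X|Y) = Σ_y P(y)·H(X|Y=y):
  Y=0: P(Y=0) = 3/10, P(X|Y=0) = (5/6, 1/6) → H(X|Y=0) = 0.65002
  Y=1: P(Y=1) = 7/10, P(X|Y=1) = (4/7, 3/7) → H(X|Y=1) = 0.98523
H(X|Y) = (3/10)·0.65002 + (7/10)·0.98523 = 0.8847 bits

I(X;Y) = H(X) - H(X|Y) = 0.9341 - 0.8847 = 0.0494 bits

Cross-check via I(X;Y) = H(X) + H(Y) - H(X,Y): computing H(Y) from the column sums and H(X,Y) from the 4 cells in the same way gives H(Y) = 0.8813 bits and H(X,Y) = 1.7660 bits, so
I(X;Y) = 0.9341 + 0.8813 - 1.7660 = 0.0494 bits ✓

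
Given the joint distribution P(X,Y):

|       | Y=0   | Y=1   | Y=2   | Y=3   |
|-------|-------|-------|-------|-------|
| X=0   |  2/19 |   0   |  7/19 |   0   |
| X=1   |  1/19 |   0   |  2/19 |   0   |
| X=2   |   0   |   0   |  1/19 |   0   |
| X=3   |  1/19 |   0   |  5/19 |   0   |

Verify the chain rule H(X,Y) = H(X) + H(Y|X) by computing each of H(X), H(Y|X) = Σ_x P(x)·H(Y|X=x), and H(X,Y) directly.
H(X) = 1.6798 bits, H(Y|X) = 0.7123 bits, H(X,Y) = 2.3921 bits

Marginal of X (row sums):
  P(X=0) = 2/19 + 0 + 7/19 + 0 = 9/19
  P(X=1) = 1/19 + 0 + 2/19 + 0 = 3/19
  P(X=2) = 0 + 0 + 1/19 + 0 = 1/19
  P(X=3) = 1/19 + 0 + 5/19 + 0 = 6/19
H(X) = -[(9/19)·log₂(9/19) + (3/19)·log₂(3/19) + (1/19)·log₂(1/19) + (6/19)·log₂(6/19)]
  = 0.51063 + 0.42047 + 0.22358 + 0.52515 = 1.6798 bits

H(Y|X) = Σ_x P(x)·H(Y|X=x):
  X=0: P(X=0) = 9/19, P(Y|X=0) = (2/9, 0, 7/9, 0) → H(Y|X=0) = 0.76420
  X=1: P(X=1) = 3/19, P(Y|X=1) = (1/3, 0, 2/3, 0) → H(Y|X=1) = 0.91830
  X=2: P(X=2) = 1/19, P(Y|X=2) = (0, 0, 1, 0) → H(Y|X=2) = 0.00000
  X=3: P(X=3) = 6/19, P(Y|X=3) = (1/6, 0, 5/6, 0) → H(Y|X=3) = 0.65002
H(Y|X) = (9/19)·0.76420 + (3/19)·0.91830 + (1/19)·0.00000 + (6/19)·0.65002 = 0.7123 bits

H(X,Y) = -Σ_{x,y} P(x,y) log₂ P(x,y). Per-cell terms -P(x,y)·log₂P(x,y):
  X=0: 0.34189, 0.00000, 0.53074, 0.00000
  X=1: 0.22358, 0.00000, 0.34189, 0.00000
  X=2: 0.00000, 0.00000, 0.22358, 0.00000
  X=3: 0.22358, 0.00000, 0.50684, 0.00000
  (cells with P = 0 contribute 0)
Sum of the 16 terms: H(X,Y) = 2.3921 bits

Chain rule check:
  H(X) + H(Y|X) = 1.6798 + 0.7123 = 2.3921 bits
  H(X,Y) = 2.3921 bits
✓ Chain rule verified.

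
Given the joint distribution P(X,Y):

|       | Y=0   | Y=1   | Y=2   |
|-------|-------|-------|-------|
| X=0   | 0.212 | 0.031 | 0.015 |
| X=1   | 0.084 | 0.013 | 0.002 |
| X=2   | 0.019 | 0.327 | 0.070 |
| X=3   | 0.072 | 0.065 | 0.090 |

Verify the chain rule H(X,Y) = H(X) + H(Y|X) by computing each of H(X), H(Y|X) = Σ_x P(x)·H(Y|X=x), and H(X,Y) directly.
H(X) = 1.8466 bits, H(Y|X) = 1.0205 bits, H(X,Y) = 2.8670 bits

Marginal of X (row sums):
  P(X=0) = 0.212 + 0.031 + 0.015 = 0.258
  P(X=1) = 0.084 + 0.013 + 0.002 = 0.099
  P(X=2) = 0.019 + 0.327 + 0.070 = 0.416
  P(X=3) = 0.072 + 0.065 + 0.090 = 0.227
H(X) = -[0.258·log₂(0.258) + 0.099·log₂(0.099) + 0.416·log₂(0.416) + 0.227·log₂(0.227)]
  = 0.50428 + 0.33031 + 0.52638 + 0.48561 = 1.8466 bits

H(Y|X) = Σ_x P(x)·H(Y|X=x):
  X=0: P(X=0) = 0.258, P(Y|X=0) = (106/129, 31/258, 5/86) → H(Y|X=0) = 0.83874
  X=1: P(X=1) = 0.099, P(Y|X=1) = (28/33, 13/99, 2/99) → H(Y|X=1) = 0.69945
  X=2: P(X=2) = 0.416, P(Y|X=2) = (19/416, 327/416, 35/208) → H(Y|X=2) = 0.90900
  X=3: P(X=3) = 0.227, P(Y|X=3) = (72/227, 65/227, 90/227) → H(Y|X=3) = 1.57124
H(Y|X) = 0.258·0.83874 + 0.099·0.69945 + 0.416·0.90900 + 0.227·1.57124 = 1.0205 bits

H(X,Y) = -Σ_{x,y} P(x,y) log₂ P(x,y). Per-cell terms -P(x,y)·log₂P(x,y):
  X=0: 0.47443, 0.15536, 0.09088
  X=1: 0.30017, 0.08145, 0.01793
  X=2: 0.10864, 0.52733, 0.26856
  X=3: 0.27330, 0.25632, 0.31265
Sum of the 12 terms: H(X,Y) = 2.8670 bits

Chain rule check:
  H(X) + H(Y|X) = 1.8466 + 1.0205 = 2.8671 bits
  H(X,Y) = 2.8670 bits
✓ Chain rule verified (Δ = 0.0001 is 4-dp rounding noise: each of the three values was rounded independently).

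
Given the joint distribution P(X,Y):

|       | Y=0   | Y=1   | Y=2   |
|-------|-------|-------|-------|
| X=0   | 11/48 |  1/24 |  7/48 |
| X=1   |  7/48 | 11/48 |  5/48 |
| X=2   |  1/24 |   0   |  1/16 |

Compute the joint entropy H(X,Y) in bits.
2.7563 bits

H(X,Y) = -Σ_{x,y} P(x,y) log₂ P(x,y). Per-cell terms -P(x,y)·log₂P(x,y):
  X=0: 0.4871, 0.1910, 0.4051
  X=1: 0.4051, 0.4871, 0.3399
  X=2: 0.1910, 0.0000, 0.2500
  (cells with P = 0 contribute 0)
Sum of the 9 terms: H(X,Y) = 2.7563 bits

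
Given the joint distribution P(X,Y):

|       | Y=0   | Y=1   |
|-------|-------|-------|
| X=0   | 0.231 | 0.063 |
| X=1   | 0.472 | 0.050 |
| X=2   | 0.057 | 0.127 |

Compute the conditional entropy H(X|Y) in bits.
1.2856 bits

H(X|Y) = H(X,Y) - H(Y)

H(X,Y) = -Σ_{x,y} P(x,y) log₂ P(x,y). Per-cell terms -P(x,y)·log₂P(x,y):
  X=0: 0.4883, 0.2513
  X=1: 0.5112, 0.2161
  X=2: 0.2356, 0.3781
Sum of the 6 terms: H(X,Y) = 2.0806 bits

Marginal of Y (column sums):
  P(Y=0) = 0.231 + 0.472 + 0.057 = 0.760
  P(Y=1) = 0.063 + 0.050 + 0.127 = 0.240
H(Y) = -[0.760·log₂(0.760) + 0.240·log₂(0.240)]
  = 0.3009 + 0.4941 = 0.7950 bits

H(X|Y) = H(X,Y) - H(Y) = 2.0806 - 0.7950 = 1.2856 bits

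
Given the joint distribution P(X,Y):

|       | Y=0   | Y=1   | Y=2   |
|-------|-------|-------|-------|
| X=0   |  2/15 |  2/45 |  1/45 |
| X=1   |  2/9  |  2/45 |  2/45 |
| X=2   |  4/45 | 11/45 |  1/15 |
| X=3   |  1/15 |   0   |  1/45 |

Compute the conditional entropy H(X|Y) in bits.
1.6001 bits

H(X|Y) = H(X,Y) - H(Y)

H(X,Y) = -Σ_{x,y} P(x,y) log₂ P(x,y). Per-cell terms -P(x,y)·log₂P(x,y):
  X=0: 0.38759, 0.19964, 0.12204
  X=1: 0.48221, 0.19964, 0.19964
  X=2: 0.31039, 0.49681, 0.26046
  X=3: 0.26046, 0.00000, 0.12204
  (cells with P = 0 contribute 0)
Sum of the 12 terms: H(X,Y) = 3.0409 bits

Marginal of Y (column sums):
  P(Y=0) = 2/15 + 2/9 + 4/45 + 1/15 = 23/45
  P(Y=1) = 2/45 + 2/45 + 11/45 + 0 = 1/3
  P(Y=2) = 1/45 + 2/45 + 1/15 + 1/45 = 7/45
H(Y) = -[(23/45)·log₂(23/45) + (1/3)·log₂(1/3) + (7/45)·log₂(7/45)]
  = 0.49490 + 0.52832 + 0.41759 = 1.4408 bits

H(X|Y) = H(X,Y) - H(Y) = 3.0409 - 1.4408 = 1.6001 bits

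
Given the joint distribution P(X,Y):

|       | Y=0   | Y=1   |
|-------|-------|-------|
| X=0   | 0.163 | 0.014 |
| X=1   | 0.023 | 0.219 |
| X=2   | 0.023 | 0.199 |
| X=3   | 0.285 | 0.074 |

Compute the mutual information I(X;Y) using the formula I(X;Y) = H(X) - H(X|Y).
0.4495 bits

I(X;Y) = H(X) - H(X|Y)

Marginal of X (row sums):
  P(X=0) = 0.163 + 0.014 = 0.177
  P(X=1) = 0.023 + 0.219 = 0.242
  P(X=2) = 0.023 + 0.199 = 0.222
  P(X=3) = 0.285 + 0.074 = 0.359
H(X) = -[0.177·log₂(0.177) + 0.242·log₂(0.242) + 0.222·log₂(0.222) + 0.359·log₂(0.359)]
  = 0.4422 + 0.4954 + 0.4820 + 0.5306 = 1.9502 bits

Marginal of Y (column sums):
  P(Y=0) = 0.163 + 0.023 + 0.023 + 0.285 = 0.494
  P(Y=1) = 0.014 + 0.219 + 0.199 + 0.074 = 0.506
H(X|Y) = Σ_y P(y)·H(X|Y=y):
  Y=0: P(Y=0) = 0.494, P(X|Y=0) = (163/494, 23/494, 23/494, 15/26) → H(X|Y=0) = 1.3977
  Y=1: P(Y=1) = 0.506, P(X|Y=1) = (7/253, 219/506, 199/506, 37/253) → H(X|Y=1) = 1.6012
H(X|Y) = 0.494·1.3977 + 0.506·1.6012 = 1.5007 bits

I(X;Y) = H(X) - H(X|Y) = 1.9502 - 1.5007 = 0.4495 bits

Cross-check via I(X;Y) = H(X) + H(Y) - H(X,Y): computing H(Y) from the column sums and H(X,Y) from the 8 cells in the same way gives H(Y) = 0.9999 bits and H(X,Y) = 2.5006 bits, so
I(X;Y) = 1.9502 + 0.9999 - 2.5006 = 0.4495 bits ✓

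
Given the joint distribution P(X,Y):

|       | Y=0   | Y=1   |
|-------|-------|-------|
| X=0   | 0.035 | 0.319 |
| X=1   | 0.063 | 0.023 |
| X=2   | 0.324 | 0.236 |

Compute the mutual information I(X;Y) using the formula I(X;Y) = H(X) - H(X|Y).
0.1956 bits

I(X;Y) = H(X) - H(X|Y)

Marginal of X (row sums):
  P(X=0) = 0.035 + 0.319 = 0.354
  P(X=1) = 0.063 + 0.023 = 0.086
  P(X=2) = 0.324 + 0.236 = 0.560
H(X) = -[0.354·log₂(0.354) + 0.086·log₂(0.086) + 0.560·log₂(0.560)]
  = 0.5304 + 0.3044 + 0.4684 = 1.3032 bits

Marginal of Y (column sums):
  P(Y=0) = 0.035 + 0.063 + 0.324 = 0.422
  P(Y=1) = 0.319 + 0.023 + 0.236 = 0.578
H(X|Y) = Σ_y P(y)·H(X|Y=y):
  Y=0: P(Y=0) = 0.422, P(X|Y=0) = (35/422, 63/422, 162/211) → H(X|Y=0) = 1.0002
  Y=1: P(Y=1) = 0.578, P(X|Y=1) = (319/578, 23/578, 118/289) → H(X|Y=1) = 1.1860
H(X|Y) = 0.422·1.0002 + 0.578·1.1860 = 1.1076 bits

I(X;Y) = H(X) - H(X|Y) = 1.3032 - 1.1076 = 0.1956 bits

Cross-check via I(X;Y) = H(X) + H(Y) - H(X,Y): computing H(Y) from the column sums and H(X,Y) from the 6 cells in the same way gives H(Y) = 0.9824 bits and H(X,Y) = 2.0900 bits, so
I(X;Y) = 1.3032 + 0.9824 - 2.0900 = 0.1956 bits ✓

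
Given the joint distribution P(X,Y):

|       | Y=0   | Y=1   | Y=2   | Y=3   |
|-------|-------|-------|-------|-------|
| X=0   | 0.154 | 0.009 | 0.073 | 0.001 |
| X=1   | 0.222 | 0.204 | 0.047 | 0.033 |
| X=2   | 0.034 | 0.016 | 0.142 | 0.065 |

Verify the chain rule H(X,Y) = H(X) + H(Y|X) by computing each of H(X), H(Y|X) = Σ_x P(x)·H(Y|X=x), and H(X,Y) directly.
H(X) = 1.4933 bits, H(Y|X) = 1.5062 bits, H(X,Y) = 2.9996 bits

Marginal of X (row sums):
  P(X=0) = 0.154 + 0.009 + 0.073 + 0.001 = 0.237
  P(X=1) = 0.222 + 0.204 + 0.047 + 0.033 = 0.506
  P(X=2) = 0.034 + 0.016 + 0.142 + 0.065 = 0.257
H(X) = -[0.237·log₂(0.237) + 0.506·log₂(0.506) + 0.257·log₂(0.257)]
  = 0.49226 + 0.49729 + 0.50376 = 1.4933 bits

H(Y|X) = Σ_x P(x)·H(Y|X=x):
  X=0: P(X=0) = 0.237, P(Y|X=0) = (154/237, 3/79, 73/237, 1/237) → H(Y|X=0) = 1.13992
  X=1: P(X=1) = 0.506, P(Y|X=1) = (111/253, 102/253, 47/506, 3/46) → H(Y|X=1) = 1.62516
  X=2: P(X=2) = 0.257, P(Y|X=2) = (34/257, 16/257, 142/257, 65/257) → H(Y|X=2) = 1.60994
H(Y|X) = 0.237·1.13992 + 0.506·1.62516 + 0.257·1.60994 = 1.5062 bits

H(X,Y) = -Σ_{x,y} P(x,y) log₂ P(x,y). Per-cell terms -P(x,y)·log₂P(x,y):
  X=0: 0.41565, 0.06116, 0.27565, 0.00997
  X=1: 0.48204, 0.46785, 0.20733, 0.16241
  X=2: 0.16586, 0.09545, 0.39988, 0.25632
Sum of the 12 terms: H(X,Y) = 2.9996 bits

Chain rule check:
  H(X) + H(Y|X) = 1.4933 + 1.5062 = 2.9995 bits
  H(X,Y) = 2.9996 bits
✓ Chain rule verified (Δ = 0.0001 is 4-dp rounding noise: each of the three values was rounded independently).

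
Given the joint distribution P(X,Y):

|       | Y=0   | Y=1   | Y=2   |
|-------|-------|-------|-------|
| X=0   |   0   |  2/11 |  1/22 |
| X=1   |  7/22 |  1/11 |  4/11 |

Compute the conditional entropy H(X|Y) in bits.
0.4563 bits

H(X|Y) = H(X,Y) - H(Y)

H(X,Y) = -Σ_{x,y} P(x,y) log₂ P(x,y). Per-cell terms -P(x,y)·log₂P(x,y):
  X=0: 0.00000, 0.44717, 0.20270
  X=1: 0.52566, 0.31449, 0.53070
  (cells with P = 0 contribute 0)
Sum of the 6 terms: H(X,Y) = 2.0207 bits

Marginal of Y (column sums):
  P(Y=0) = 0 + 7/22 = 7/22
  P(Y=1) = 2/11 + 1/11 = 3/11
  P(Y=2) = 1/22 + 4/11 = 9/22
H(Y) = -[(7/22)·log₂(7/22) + (3/11)·log₂(3/11) + (9/22)·log₂(9/22)]
  = 0.52566 + 0.51122 + 0.52753 = 1.5644 bits

H(X|Y) = H(X,Y) - H(Y) = 2.0207 - 1.5644 = 0.4563 bits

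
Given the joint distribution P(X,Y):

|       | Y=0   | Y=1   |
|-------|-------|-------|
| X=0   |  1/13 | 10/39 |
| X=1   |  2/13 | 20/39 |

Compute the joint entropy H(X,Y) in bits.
1.6976 bits

H(X,Y) = -Σ_{x,y} P(x,y) log₂ P(x,y). Per-cell terms -P(x,y)·log₂P(x,y):
  X=0: 0.28465, 0.50345
  X=1: 0.41545, 0.49409
Sum of the 4 terms: H(X,Y) = 1.6976 bits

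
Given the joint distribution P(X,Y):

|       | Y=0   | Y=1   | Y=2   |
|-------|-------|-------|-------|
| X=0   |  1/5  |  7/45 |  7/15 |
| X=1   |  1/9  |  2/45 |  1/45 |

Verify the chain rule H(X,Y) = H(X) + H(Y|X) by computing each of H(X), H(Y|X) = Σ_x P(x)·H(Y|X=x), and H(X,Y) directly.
H(X) = 0.6752 bits, H(Y|X) = 1.3938 bits, H(X,Y) = 2.0690 bits

Marginal of X (row sums):
  P(X=0) = 1/5 + 7/45 + 7/15 = 37/45
  P(X=1) = 1/9 + 2/45 + 1/45 = 8/45
H(X) = -[(37/45)·log₂(37/45) + (8/45)·log₂(8/45)]
  = 0.23220 + 0.44300 = 0.6752 bits

H(Y|X) = Σ_x P(x)·H(Y|X=x):
  X=0: P(X=0) = 37/45, P(Y|X=0) = (9/37, 7/37, 21/37) → H(Y|X=0) = 1.41433
  X=1: P(X=1) = 8/45, P(Y|X=1) = (5/8, 1/4, 1/8) → H(Y|X=1) = 1.29879
H(Y|X) = (37/45)·1.41433 + (8/45)·1.29879 = 1.3938 bits

H(X,Y) = -Σ_{x,y} P(x,y) log₂ P(x,y). Per-cell terms -P(x,y)·log₂P(x,y):
  X=0: 0.46439, 0.41759, 0.51312
  X=1: 0.35221, 0.19964, 0.12204
Sum of the 6 terms: H(X,Y) = 2.0690 bits

Chain rule check:
  H(X) + H(Y|X) = 0.6752 + 1.3938 = 2.0690 bits
  H(X,Y) = 2.0690 bits
✓ Chain rule verified.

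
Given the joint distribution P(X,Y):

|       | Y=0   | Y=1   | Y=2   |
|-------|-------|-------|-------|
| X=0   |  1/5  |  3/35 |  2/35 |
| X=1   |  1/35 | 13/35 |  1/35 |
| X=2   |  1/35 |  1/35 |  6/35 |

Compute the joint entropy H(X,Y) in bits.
2.5572 bits

H(X,Y) = -Σ_{x,y} P(x,y) log₂ P(x,y). Per-cell terms -P(x,y)·log₂P(x,y):
  X=0: 0.46439, 0.30380, 0.23596
  X=1: 0.14655, 0.53071, 0.14655
  X=2: 0.14655, 0.14655, 0.43617
Sum of the 9 terms: H(X,Y) = 2.5572 bits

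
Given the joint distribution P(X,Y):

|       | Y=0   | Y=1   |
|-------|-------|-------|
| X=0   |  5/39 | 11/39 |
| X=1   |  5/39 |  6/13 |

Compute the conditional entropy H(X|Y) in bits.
0.9684 bits

H(X|Y) = H(X,Y) - H(Y)

H(X,Y) = -Σ_{x,y} P(x,y) log₂ P(x,y). Per-cell terms -P(x,y)·log₂P(x,y):
  X=0: 0.37993, 0.51502
  X=1: 0.37993, 0.51484
Sum of the 4 terms: H(X,Y) = 1.7897 bits

Marginal of Y (column sums):
  P(Y=0) = 5/39 + 5/39 = 10/39
  P(Y=1) = 11/39 + 6/13 = 29/39
H(Y) = -[(10/39)·log₂(10/39) + (29/39)·log₂(29/39)]
  = 0.50345 + 0.31783 = 0.8213 bits

H(X|Y) = H(X,Y) - H(Y) = 1.7897 - 0.8213 = 0.9684 bits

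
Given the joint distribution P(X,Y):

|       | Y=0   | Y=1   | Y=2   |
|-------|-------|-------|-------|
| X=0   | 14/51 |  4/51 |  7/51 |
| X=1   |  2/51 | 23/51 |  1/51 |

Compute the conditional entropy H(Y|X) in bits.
1.0061 bits

H(Y|X) = H(X,Y) - H(X)

H(X,Y) = -Σ_{x,y} P(x,y) log₂ P(x,y). Per-cell terms -P(x,y)·log₂P(x,y):
  X=0: 0.51198, 0.28803, 0.39324
  X=1: 0.18323, 0.51811, 0.11122
Sum of the 6 terms: H(X,Y) = 2.0058 bits

Marginal of X (row sums):
  P(X=0) = 14/51 + 4/51 + 7/51 = 25/51
  P(X=1) = 2/51 + 23/51 + 1/51 = 26/51
H(X) = -[(25/51)·log₂(25/51) + (26/51)·log₂(26/51)]
  = 0.50420 + 0.49552 = 0.9997 bits

H(Y|X) = H(X,Y) - H(X) = 2.0058 - 0.9997 = 1.0061 bits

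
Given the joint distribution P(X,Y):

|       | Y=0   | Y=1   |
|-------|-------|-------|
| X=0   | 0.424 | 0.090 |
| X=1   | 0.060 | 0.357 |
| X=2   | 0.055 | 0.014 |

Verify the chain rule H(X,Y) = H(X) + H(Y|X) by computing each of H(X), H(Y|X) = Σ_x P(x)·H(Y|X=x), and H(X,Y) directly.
H(X) = 1.2859 bits, H(Y|X) = 0.6420 bits, H(X,Y) = 1.9279 bits

Marginal of X (row sums):
  P(X=0) = 0.424 + 0.090 = 0.514
  P(X=1) = 0.060 + 0.357 = 0.417
  P(X=2) = 0.055 + 0.014 = 0.069
H(X) = -[0.514·log₂(0.514) + 0.417·log₂(0.417) + 0.069·log₂(0.069)]
  = 0.4935 + 0.5262 + 0.2662 = 1.2859 bits

H(Y|X) = Σ_x P(x)·H(Y|X=x):
  X=0: P(X=0) = 0.514, P(Y|X=0) = (212/257, 45/257) → H(Y|X=0) = 0.6692
  X=1: P(X=1) = 0.417, P(Y|X=1) = (20/139, 119/139) → H(Y|X=1) = 0.5943
  X=2: P(X=2) = 0.069, P(Y|X=2) = (55/69, 14/69) → H(Y|X=2) = 0.7277
H(Y|X) = 0.514·0.6692 + 0.417·0.5943 + 0.069·0.7277 = 0.6420 bits

H(X,Y) = -Σ_{x,y} P(x,y) log₂ P(x,y). Per-cell terms -P(x,y)·log₂P(x,y):
  X=0: 0.5249, 0.3127
  X=1: 0.2435, 0.5305
  X=2: 0.2301, 0.0862
Sum of the 6 terms: H(X,Y) = 1.9279 bits

Chain rule check:
  H(X) + H(Y|X) = 1.2859 + 0.6420 = 1.9279 bits
  H(X,Y) = 1.9279 bits
✓ Chain rule verified.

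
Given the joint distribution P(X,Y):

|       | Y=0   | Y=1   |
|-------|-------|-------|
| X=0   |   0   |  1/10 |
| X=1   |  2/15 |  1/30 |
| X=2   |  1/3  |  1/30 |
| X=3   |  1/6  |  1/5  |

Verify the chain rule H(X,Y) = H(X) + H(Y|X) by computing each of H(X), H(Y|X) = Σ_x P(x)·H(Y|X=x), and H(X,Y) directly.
H(X) = 1.8245 bits, H(Y|X) = 0.6459 bits, H(X,Y) = 2.4704 bits

Marginal of X (row sums):
  P(X=0) = 0 + 1/10 = 1/10
  P(X=1) = 2/15 + 1/30 = 1/6
  P(X=2) = 1/3 + 1/30 = 11/30
  P(X=3) = 1/6 + 1/5 = 11/30
H(X) = -[(1/10)·log₂(1/10) + (1/6)·log₂(1/6) + (11/30)·log₂(11/30) + (11/30)·log₂(11/30)]
  = 0.33219 + 0.43083 + 0.53073 + 0.53073 = 1.8245 bits

H(Y|X) = Σ_x P(x)·H(Y|X=x):
  X=0: P(X=0) = 1/10, P(Y|X=0) = (0, 1) → H(Y|X=0) = 0.00000
  X=1: P(X=1) = 1/6, P(Y|X=1) = (4/5, 1/5) → H(Y|X=1) = 0.72193
  X=2: P(X=2) = 11/30, P(Y|X=2) = (10/11, 1/11) → H(Y|X=2) = 0.43950
  X=3: P(X=3) = 11/30, P(Y|X=3) = (5/11, 6/11) → H(Y|X=3) = 0.99403
H(Y|X) = (1/10)·0.00000 + (1/6)·0.72193 + (11/30)·0.43950 + (11/30)·0.99403 = 0.6459 bits

H(X,Y) = -Σ_{x,y} P(x,y) log₂ P(x,y). Per-cell terms -P(x,y)·log₂P(x,y):
  X=0: 0.00000, 0.33219
  X=1: 0.38759, 0.16356
  X=2: 0.52832, 0.16356
  X=3: 0.43083, 0.46439
  (cells with P = 0 contribute 0)
Sum of the 8 terms: H(X,Y) = 2.4704 bits

Chain rule check:
  H(X) + H(Y|X) = 1.8245 + 0.6459 = 2.4704 bits
  H(X,Y) = 2.4704 bits
✓ Chain rule verified.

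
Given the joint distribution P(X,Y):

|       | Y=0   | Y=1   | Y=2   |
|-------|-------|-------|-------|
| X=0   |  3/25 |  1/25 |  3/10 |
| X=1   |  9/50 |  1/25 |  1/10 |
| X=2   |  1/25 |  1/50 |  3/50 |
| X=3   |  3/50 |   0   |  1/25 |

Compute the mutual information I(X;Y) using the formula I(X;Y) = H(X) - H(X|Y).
0.0930 bits

I(X;Y) = H(X) - H(X|Y)

Marginal of X (row sums):
  P(X=0) = 3/25 + 1/25 + 3/10 = 23/50
  P(X=1) = 9/50 + 1/25 + 1/10 = 8/25
  P(X=2) = 1/25 + 1/50 + 3/50 = 3/25
  P(X=3) = 3/50 + 0 + 1/25 = 1/10
H(X) = -[(23/50)·log₂(23/50) + (8/25)·log₂(8/25) + (3/25)·log₂(3/25) + (1/10)·log₂(1/10)]
  = 0.515335 + 0.526034 + 0.367067 + 0.332193 = 1.74063 bits

Marginal of Y (column sums):
  P(Y=0) = 3/25 + 9/50 + 1/25 + 3/50 = 2/5
  P(Y=1) = 1/25 + 1/25 + 1/50 + 0 = 1/10
  P(Y=2) = 3/10 + 1/10 + 3/50 + 1/25 = 1/2
H(X|Y) = Σ_y P(y)·H(X|Y=y):
  Y=0: P(Y=0) = 2/5, P(X|Y=0) = (3/10, 9/20, 1/10, 3/20) → H(X|Y=0) = 1.782229
  Y=1: P(Y=1) = 1/10, P(X|Y=1) = (2/5, 2/5, 1/5, 0) → H(X|Y=1) = 1.521928
  Y=2: P(Y=2) = 1/2, P(X|Y=2) = (3/5, 1/5, 3/25, 2/25) → H(X|Y=2) = 1.565141
H(X|Y) = (2/5)·1.782229 + (1/10)·1.521928 + (1/2)·1.565141 = 1.64765 bits

I(X;Y) = H(X) - H(X|Y) = 1.74063 - 1.64765 = 0.0930 bits

Cross-check via I(X;Y) = H(X) + H(Y) - H(X,Y): computing H(Y) from the column sums and H(X,Y) from the 12 cells in the same way gives H(Y) = 1.36096 bits and H(X,Y) = 3.00862 bits, so
I(X;Y) = 1.74063 + 1.36096 - 3.00862 = 0.0930 bits ✓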